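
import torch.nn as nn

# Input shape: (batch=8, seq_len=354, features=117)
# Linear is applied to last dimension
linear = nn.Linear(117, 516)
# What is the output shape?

Input shape: (8, 354, 117)
Output shape: (8, 354, 516)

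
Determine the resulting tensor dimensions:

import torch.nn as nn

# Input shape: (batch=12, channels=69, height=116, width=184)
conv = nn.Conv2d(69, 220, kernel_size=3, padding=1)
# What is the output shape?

Input shape: (12, 69, 116, 184)
Output shape: (12, 220, 116, 184)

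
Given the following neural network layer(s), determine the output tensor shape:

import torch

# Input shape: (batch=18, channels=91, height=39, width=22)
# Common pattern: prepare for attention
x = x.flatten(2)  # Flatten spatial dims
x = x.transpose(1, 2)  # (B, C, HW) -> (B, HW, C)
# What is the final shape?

Input shape: (18, 91, 39, 22)
  -> after flatten(2): (18, 91, 858)
Output shape: (18, 858, 91)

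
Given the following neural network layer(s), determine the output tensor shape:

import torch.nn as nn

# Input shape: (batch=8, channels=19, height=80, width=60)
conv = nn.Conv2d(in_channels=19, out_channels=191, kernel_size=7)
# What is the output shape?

Input shape: (8, 19, 80, 60)
Output shape: (8, 191, 74, 54)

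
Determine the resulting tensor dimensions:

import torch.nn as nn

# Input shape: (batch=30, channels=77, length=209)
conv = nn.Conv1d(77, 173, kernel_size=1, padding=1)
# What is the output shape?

Input shape: (30, 77, 209)
Output shape: (30, 173, 211)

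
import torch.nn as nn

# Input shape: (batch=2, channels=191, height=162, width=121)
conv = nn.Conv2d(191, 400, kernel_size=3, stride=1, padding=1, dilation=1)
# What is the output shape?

Input shape: (2, 191, 162, 121)
Output shape: (2, 400, 162, 121)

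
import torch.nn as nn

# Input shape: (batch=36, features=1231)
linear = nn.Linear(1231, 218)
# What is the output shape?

Input shape: (36, 1231)
Output shape: (36, 218)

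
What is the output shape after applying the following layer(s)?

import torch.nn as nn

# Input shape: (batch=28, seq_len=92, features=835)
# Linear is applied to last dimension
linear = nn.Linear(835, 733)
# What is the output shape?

Input shape: (28, 92, 835)
Output shape: (28, 92, 733)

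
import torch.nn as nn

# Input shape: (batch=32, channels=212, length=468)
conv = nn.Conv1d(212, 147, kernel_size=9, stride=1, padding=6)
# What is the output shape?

Input shape: (32, 212, 468)
Output shape: (32, 147, 472)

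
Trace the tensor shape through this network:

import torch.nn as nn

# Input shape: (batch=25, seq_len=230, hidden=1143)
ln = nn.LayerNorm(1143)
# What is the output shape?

Input shape: (25, 230, 1143)
Output shape: (25, 230, 1143)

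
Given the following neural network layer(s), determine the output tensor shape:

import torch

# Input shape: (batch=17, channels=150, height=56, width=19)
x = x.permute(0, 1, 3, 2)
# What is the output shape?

Input shape: (17, 150, 56, 19)
Output shape: (17, 150, 19, 56)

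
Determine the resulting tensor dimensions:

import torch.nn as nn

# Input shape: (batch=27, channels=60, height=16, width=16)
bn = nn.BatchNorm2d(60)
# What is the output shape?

Input shape: (27, 60, 16, 16)
Output shape: (27, 60, 16, 16)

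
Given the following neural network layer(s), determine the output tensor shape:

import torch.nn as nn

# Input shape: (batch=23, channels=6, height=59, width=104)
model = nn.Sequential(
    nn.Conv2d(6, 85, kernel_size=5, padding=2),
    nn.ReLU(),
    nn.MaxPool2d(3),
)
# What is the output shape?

Input shape: (23, 6, 59, 104)
  -> after Conv2d: (23, 85, 59, 104)
  -> after ReLU: (23, 85, 59, 104)
Output shape: (23, 85, 19, 34)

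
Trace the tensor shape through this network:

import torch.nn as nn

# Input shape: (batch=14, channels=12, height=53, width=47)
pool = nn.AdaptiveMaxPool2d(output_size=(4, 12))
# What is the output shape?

Input shape: (14, 12, 53, 47)
Output shape: (14, 12, 4, 12)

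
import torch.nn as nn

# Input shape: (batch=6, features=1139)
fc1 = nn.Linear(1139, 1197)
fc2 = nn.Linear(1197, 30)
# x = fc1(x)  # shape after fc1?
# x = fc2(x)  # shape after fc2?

Input shape: (6, 1139)
  -> after fc1: (6, 1197)
Output shape: (6, 30)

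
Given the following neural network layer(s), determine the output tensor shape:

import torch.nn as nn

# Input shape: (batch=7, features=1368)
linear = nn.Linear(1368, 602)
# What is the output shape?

Input shape: (7, 1368)
Output shape: (7, 602)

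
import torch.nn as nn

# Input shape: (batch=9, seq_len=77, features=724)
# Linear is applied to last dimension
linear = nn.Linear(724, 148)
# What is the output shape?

Input shape: (9, 77, 724)
Output shape: (9, 77, 148)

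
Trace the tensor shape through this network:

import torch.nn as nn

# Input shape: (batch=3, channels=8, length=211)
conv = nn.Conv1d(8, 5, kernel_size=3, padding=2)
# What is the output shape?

Input shape: (3, 8, 211)
Output shape: (3, 5, 213)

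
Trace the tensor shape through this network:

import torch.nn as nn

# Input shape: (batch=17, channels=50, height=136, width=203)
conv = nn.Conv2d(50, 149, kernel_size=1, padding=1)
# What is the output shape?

Input shape: (17, 50, 136, 203)
Output shape: (17, 149, 138, 205)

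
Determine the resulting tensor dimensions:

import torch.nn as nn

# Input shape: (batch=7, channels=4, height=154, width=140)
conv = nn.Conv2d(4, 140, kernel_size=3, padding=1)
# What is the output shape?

Input shape: (7, 4, 154, 140)
Output shape: (7, 140, 154, 140)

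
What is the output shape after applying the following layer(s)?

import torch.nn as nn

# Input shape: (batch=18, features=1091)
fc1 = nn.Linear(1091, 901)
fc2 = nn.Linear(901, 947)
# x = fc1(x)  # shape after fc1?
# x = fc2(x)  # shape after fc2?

Input shape: (18, 1091)
  -> after fc1: (18, 901)
Output shape: (18, 947)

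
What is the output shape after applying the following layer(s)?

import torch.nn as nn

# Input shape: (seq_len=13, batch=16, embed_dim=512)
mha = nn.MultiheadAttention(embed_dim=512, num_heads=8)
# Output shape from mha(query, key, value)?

Input shape: (13, 16, 512)
Output shape: (13, 16, 512)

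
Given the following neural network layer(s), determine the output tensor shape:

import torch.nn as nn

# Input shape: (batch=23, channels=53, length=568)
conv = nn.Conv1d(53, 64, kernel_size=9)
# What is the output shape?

Input shape: (23, 53, 568)
Output shape: (23, 64, 560)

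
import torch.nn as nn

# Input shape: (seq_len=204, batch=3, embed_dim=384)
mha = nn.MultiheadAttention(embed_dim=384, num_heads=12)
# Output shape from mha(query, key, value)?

Input shape: (204, 3, 384)
Output shape: (204, 3, 384)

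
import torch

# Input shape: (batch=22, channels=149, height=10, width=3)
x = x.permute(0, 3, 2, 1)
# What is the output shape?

Input shape: (22, 149, 10, 3)
Output shape: (22, 3, 10, 149)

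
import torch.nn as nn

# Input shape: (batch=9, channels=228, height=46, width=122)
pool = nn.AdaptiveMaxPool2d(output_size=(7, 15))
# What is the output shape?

Input shape: (9, 228, 46, 122)
Output shape: (9, 228, 7, 15)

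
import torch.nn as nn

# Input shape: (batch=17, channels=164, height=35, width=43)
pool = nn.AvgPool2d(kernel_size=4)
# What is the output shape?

Input shape: (17, 164, 35, 43)
Output shape: (17, 164, 8, 10)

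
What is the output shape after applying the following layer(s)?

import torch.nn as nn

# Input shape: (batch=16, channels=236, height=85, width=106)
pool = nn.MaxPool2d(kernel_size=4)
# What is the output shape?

Input shape: (16, 236, 85, 106)
Output shape: (16, 236, 21, 26)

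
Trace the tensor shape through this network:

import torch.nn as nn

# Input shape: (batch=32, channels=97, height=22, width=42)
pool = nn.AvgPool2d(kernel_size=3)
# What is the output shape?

Input shape: (32, 97, 22, 42)
Output shape: (32, 97, 7, 14)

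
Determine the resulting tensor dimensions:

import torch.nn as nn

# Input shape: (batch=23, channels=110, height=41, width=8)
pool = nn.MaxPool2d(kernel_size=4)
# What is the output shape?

Input shape: (23, 110, 41, 8)
Output shape: (23, 110, 10, 2)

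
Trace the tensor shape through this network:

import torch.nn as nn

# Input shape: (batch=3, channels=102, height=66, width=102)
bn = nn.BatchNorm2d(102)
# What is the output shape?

Input shape: (3, 102, 66, 102)
Output shape: (3, 102, 66, 102)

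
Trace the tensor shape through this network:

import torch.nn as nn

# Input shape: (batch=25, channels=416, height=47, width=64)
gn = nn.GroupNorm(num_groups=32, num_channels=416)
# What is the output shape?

Input shape: (25, 416, 47, 64)
Output shape: (25, 416, 47, 64)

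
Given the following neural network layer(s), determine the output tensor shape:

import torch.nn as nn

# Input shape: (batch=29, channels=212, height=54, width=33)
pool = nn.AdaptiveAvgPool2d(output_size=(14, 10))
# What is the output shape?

Input shape: (29, 212, 54, 33)
Output shape: (29, 212, 14, 10)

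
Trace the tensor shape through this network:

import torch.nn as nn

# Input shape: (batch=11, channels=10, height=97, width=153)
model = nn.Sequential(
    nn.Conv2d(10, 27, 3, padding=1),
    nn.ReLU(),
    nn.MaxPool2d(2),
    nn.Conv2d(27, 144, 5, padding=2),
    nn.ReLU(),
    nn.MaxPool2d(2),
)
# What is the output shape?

Input shape: (11, 10, 97, 153)
  -> after first Conv2d: (11, 27, 97, 153)
  -> after first MaxPool2d: (11, 27, 48, 76)
  -> after second Conv2d: (11, 144, 48, 76)
Output shape: (11, 144, 24, 38)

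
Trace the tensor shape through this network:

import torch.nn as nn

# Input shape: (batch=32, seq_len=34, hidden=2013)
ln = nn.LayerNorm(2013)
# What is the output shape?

Input shape: (32, 34, 2013)
Output shape: (32, 34, 2013)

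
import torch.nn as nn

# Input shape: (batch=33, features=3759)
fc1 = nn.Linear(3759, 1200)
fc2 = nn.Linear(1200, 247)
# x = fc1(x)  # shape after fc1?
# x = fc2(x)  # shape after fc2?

Input shape: (33, 3759)
  -> after fc1: (33, 1200)
Output shape: (33, 247)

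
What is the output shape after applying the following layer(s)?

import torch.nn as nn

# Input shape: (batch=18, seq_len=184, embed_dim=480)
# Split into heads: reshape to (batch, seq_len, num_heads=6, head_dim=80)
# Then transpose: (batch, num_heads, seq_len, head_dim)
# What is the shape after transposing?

Input shape: (18, 184, 480)
  -> after reshape: (18, 184, 6, 80)
Output shape: (18, 6, 184, 80)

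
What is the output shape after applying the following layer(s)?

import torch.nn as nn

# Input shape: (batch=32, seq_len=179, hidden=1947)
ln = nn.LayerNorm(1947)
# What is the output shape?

Input shape: (32, 179, 1947)
Output shape: (32, 179, 1947)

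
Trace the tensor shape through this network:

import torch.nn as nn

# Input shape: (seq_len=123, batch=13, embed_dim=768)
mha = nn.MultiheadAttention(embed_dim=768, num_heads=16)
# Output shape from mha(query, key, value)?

Input shape: (123, 13, 768)
Output shape: (123, 13, 768)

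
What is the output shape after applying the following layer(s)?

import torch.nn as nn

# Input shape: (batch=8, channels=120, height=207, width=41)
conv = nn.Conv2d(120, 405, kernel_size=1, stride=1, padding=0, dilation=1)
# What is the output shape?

Input shape: (8, 120, 207, 41)
Output shape: (8, 405, 207, 41)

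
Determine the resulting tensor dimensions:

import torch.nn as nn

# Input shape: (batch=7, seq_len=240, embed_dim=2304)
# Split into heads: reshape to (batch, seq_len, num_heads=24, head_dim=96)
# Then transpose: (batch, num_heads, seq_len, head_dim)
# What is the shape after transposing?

Input shape: (7, 240, 2304)
  -> after reshape: (7, 240, 24, 96)
Output shape: (7, 24, 240, 96)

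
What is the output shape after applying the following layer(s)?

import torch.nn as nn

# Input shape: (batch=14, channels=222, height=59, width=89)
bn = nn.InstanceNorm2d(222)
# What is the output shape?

Input shape: (14, 222, 59, 89)
Output shape: (14, 222, 59, 89)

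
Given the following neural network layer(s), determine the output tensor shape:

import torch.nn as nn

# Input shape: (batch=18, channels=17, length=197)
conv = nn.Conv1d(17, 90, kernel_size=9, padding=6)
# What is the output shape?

Input shape: (18, 17, 197)
Output shape: (18, 90, 201)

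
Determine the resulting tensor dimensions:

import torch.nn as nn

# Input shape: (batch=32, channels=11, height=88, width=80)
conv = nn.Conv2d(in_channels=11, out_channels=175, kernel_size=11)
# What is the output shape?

Input shape: (32, 11, 88, 80)
Output shape: (32, 175, 78, 70)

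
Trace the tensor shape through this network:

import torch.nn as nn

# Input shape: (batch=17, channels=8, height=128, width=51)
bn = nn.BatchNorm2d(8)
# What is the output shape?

Input shape: (17, 8, 128, 51)
Output shape: (17, 8, 128, 51)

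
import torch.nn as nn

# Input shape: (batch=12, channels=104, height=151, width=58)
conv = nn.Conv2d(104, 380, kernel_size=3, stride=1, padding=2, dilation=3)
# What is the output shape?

Input shape: (12, 104, 151, 58)
Output shape: (12, 380, 149, 56)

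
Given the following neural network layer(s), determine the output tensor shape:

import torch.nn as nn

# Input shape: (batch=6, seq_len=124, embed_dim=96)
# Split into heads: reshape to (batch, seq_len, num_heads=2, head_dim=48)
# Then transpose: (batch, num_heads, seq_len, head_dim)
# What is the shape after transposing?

Input shape: (6, 124, 96)
  -> after reshape: (6, 124, 2, 48)
Output shape: (6, 2, 124, 48)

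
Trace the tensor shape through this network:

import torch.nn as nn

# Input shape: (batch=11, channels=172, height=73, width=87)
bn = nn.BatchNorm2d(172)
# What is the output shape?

Input shape: (11, 172, 73, 87)
Output shape: (11, 172, 73, 87)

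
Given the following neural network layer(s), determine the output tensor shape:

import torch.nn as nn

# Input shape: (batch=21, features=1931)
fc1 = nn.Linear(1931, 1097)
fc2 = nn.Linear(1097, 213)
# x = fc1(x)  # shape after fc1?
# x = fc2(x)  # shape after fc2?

Input shape: (21, 1931)
  -> after fc1: (21, 1097)
Output shape: (21, 213)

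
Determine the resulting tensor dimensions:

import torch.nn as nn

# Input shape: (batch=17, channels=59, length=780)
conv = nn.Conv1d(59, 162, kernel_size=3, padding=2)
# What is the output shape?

Input shape: (17, 59, 780)
Output shape: (17, 162, 782)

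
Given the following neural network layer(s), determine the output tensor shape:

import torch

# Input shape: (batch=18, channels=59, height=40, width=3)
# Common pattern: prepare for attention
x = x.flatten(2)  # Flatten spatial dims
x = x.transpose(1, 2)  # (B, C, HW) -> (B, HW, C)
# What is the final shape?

Input shape: (18, 59, 40, 3)
  -> after flatten(2): (18, 59, 120)
Output shape: (18, 120, 59)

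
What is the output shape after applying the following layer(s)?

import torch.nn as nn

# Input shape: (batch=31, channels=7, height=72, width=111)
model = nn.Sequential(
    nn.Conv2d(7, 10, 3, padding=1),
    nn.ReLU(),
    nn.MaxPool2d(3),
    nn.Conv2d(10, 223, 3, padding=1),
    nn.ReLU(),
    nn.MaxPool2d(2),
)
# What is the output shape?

Input shape: (31, 7, 72, 111)
  -> after first Conv2d: (31, 10, 72, 111)
  -> after first MaxPool2d: (31, 10, 24, 37)
  -> after second Conv2d: (31, 223, 24, 37)
Output shape: (31, 223, 12, 18)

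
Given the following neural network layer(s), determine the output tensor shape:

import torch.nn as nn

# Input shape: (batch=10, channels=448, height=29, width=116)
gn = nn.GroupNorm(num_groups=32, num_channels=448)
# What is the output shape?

Input shape: (10, 448, 29, 116)
Output shape: (10, 448, 29, 116)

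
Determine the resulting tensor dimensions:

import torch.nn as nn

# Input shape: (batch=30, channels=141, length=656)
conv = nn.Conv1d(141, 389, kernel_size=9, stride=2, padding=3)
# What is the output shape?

Input shape: (30, 141, 656)
Output shape: (30, 389, 327)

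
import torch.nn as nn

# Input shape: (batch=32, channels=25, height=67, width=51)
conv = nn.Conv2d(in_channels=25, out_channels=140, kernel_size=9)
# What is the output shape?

Input shape: (32, 25, 67, 51)
Output shape: (32, 140, 59, 43)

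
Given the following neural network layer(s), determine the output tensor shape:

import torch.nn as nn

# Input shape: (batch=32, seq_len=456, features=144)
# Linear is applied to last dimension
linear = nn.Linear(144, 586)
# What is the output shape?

Input shape: (32, 456, 144)
Output shape: (32, 456, 586)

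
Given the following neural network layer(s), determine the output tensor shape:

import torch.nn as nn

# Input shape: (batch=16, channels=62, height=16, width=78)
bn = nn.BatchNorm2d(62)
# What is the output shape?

Input shape: (16, 62, 16, 78)
Output shape: (16, 62, 16, 78)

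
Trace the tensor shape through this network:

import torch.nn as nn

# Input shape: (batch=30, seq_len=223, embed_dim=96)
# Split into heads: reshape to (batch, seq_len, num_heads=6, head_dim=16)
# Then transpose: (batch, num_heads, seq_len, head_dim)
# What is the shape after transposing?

Input shape: (30, 223, 96)
  -> after reshape: (30, 223, 6, 16)
Output shape: (30, 6, 223, 16)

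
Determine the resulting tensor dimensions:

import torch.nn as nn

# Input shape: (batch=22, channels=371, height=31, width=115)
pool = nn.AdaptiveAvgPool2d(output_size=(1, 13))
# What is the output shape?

Input shape: (22, 371, 31, 115)
Output shape: (22, 371, 1, 13)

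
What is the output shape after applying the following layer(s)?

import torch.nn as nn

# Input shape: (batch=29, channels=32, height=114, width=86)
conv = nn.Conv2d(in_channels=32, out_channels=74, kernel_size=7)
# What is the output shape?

Input shape: (29, 32, 114, 86)
Output shape: (29, 74, 108, 80)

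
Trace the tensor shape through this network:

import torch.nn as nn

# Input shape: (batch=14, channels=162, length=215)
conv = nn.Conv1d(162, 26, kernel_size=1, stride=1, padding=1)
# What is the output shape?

Input shape: (14, 162, 215)
Output shape: (14, 26, 217)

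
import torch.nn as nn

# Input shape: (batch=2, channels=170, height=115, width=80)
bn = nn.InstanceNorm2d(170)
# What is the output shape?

Input shape: (2, 170, 115, 80)
Output shape: (2, 170, 115, 80)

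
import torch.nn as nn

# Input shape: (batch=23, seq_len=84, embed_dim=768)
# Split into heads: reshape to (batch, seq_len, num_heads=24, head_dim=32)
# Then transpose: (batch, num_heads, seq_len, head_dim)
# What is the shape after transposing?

Input shape: (23, 84, 768)
  -> after reshape: (23, 84, 24, 32)
Output shape: (23, 24, 84, 32)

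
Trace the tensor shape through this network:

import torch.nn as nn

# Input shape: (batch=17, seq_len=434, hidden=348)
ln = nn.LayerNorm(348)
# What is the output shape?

Input shape: (17, 434, 348)
Output shape: (17, 434, 348)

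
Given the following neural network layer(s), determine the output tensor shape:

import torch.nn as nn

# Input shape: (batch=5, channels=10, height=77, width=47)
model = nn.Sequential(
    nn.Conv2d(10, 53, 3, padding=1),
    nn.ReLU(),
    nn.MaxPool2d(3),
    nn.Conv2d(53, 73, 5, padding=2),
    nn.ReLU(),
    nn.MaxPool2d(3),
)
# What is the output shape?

Input shape: (5, 10, 77, 47)
  -> after first Conv2d: (5, 53, 77, 47)
  -> after first MaxPool2d: (5, 53, 25, 15)
  -> after second Conv2d: (5, 73, 25, 15)
Output shape: (5, 73, 8, 5)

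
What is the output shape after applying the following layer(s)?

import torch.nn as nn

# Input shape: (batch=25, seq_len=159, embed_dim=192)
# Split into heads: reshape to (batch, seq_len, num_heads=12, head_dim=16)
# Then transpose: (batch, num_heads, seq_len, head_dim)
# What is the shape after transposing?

Input shape: (25, 159, 192)
  -> after reshape: (25, 159, 12, 16)
Output shape: (25, 12, 159, 16)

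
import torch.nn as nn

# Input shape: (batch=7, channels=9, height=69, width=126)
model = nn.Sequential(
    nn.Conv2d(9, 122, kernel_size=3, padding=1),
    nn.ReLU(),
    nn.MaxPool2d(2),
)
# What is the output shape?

Input shape: (7, 9, 69, 126)
  -> after Conv2d: (7, 122, 69, 126)
  -> after ReLU: (7, 122, 69, 126)
Output shape: (7, 122, 34, 63)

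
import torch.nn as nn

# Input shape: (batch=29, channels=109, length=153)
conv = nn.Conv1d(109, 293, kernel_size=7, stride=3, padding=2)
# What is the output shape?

Input shape: (29, 109, 153)
Output shape: (29, 293, 51)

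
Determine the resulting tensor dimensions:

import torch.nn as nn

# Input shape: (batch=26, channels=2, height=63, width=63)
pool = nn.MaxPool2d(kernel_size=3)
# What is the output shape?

Input shape: (26, 2, 63, 63)
Output shape: (26, 2, 21, 21)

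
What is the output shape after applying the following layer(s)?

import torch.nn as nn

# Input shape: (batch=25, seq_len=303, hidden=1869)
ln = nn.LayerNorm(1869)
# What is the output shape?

Input shape: (25, 303, 1869)
Output shape: (25, 303, 1869)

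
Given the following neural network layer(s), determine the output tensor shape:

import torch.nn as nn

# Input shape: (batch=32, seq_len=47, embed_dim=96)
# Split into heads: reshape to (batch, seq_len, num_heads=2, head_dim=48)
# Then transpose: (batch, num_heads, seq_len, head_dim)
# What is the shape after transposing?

Input shape: (32, 47, 96)
  -> after reshape: (32, 47, 2, 48)
Output shape: (32, 2, 47, 48)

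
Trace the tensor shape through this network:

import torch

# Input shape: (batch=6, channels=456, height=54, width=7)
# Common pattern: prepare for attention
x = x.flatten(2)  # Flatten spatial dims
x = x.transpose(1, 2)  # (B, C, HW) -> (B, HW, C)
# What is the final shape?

Input shape: (6, 456, 54, 7)
  -> after flatten(2): (6, 456, 378)
Output shape: (6, 378, 456)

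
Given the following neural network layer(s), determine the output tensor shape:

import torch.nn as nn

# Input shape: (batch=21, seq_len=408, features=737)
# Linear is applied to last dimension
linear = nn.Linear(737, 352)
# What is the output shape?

Input shape: (21, 408, 737)
Output shape: (21, 408, 352)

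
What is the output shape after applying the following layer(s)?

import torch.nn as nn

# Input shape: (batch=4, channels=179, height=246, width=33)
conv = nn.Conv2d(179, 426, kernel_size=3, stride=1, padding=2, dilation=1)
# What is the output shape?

Input shape: (4, 179, 246, 33)
Output shape: (4, 426, 248, 35)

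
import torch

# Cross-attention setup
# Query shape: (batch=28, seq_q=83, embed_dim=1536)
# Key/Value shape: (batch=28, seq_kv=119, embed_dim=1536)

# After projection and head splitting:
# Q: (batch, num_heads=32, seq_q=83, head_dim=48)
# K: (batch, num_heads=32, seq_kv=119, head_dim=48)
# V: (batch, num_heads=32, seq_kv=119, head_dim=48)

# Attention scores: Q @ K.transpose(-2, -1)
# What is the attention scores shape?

Input shape: (28, 83, 1536)
Output shape: (28, 32, 83, 119)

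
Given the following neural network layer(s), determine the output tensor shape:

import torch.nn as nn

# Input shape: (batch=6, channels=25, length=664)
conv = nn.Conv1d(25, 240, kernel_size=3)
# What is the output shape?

Input shape: (6, 25, 664)
Output shape: (6, 240, 662)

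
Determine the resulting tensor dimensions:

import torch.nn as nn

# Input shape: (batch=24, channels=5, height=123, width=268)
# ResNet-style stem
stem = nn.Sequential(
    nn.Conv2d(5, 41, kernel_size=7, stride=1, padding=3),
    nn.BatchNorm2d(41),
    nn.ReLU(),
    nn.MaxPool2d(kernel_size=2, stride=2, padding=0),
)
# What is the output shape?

Input shape: (24, 5, 123, 268)
  -> after Conv2d 7x7 stride=1: (24, 41, 123, 268)
Output shape: (24, 41, 61, 134)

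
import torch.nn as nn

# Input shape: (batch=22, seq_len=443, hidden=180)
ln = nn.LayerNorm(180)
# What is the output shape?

Input shape: (22, 443, 180)
Output shape: (22, 443, 180)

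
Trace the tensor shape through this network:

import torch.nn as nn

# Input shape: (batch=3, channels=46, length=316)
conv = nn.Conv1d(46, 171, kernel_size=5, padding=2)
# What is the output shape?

Input shape: (3, 46, 316)
Output shape: (3, 171, 316)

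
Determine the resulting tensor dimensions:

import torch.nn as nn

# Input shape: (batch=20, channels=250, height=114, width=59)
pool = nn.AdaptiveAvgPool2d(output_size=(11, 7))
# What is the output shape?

Input shape: (20, 250, 114, 59)
Output shape: (20, 250, 11, 7)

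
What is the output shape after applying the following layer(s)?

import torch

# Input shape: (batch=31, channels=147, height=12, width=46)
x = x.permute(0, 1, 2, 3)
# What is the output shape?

Input shape: (31, 147, 12, 46)
Output shape: (31, 147, 12, 46)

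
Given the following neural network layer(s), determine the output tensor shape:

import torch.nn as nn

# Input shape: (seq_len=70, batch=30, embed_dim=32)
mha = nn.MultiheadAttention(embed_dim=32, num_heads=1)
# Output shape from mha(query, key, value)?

Input shape: (70, 30, 32)
Output shape: (70, 30, 32)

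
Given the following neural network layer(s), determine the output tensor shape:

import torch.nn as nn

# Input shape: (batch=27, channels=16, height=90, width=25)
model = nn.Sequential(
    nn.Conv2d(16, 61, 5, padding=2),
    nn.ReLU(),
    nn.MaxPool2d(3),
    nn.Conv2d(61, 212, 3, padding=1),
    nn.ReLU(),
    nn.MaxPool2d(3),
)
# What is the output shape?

Input shape: (27, 16, 90, 25)
  -> after first Conv2d: (27, 61, 90, 25)
  -> after first MaxPool2d: (27, 61, 30, 8)
  -> after second Conv2d: (27, 212, 30, 8)
Output shape: (27, 212, 10, 2)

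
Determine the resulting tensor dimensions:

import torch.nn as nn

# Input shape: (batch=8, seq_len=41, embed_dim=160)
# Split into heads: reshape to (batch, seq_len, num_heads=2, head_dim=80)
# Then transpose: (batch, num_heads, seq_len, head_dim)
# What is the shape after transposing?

Input shape: (8, 41, 160)
  -> after reshape: (8, 41, 2, 80)
Output shape: (8, 2, 41, 80)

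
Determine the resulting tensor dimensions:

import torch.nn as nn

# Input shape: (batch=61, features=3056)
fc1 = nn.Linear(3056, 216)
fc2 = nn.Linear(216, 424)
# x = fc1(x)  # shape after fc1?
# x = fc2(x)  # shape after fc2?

Input shape: (61, 3056)
  -> after fc1: (61, 216)
Output shape: (61, 424)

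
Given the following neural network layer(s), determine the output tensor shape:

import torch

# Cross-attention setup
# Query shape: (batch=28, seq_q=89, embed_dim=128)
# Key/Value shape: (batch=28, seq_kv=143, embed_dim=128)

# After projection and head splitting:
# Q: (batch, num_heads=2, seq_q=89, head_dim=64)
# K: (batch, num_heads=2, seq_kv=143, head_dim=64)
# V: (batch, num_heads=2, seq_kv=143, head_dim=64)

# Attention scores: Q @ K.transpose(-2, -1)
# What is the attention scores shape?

Input shape: (28, 89, 128)
Output shape: (28, 2, 89, 143)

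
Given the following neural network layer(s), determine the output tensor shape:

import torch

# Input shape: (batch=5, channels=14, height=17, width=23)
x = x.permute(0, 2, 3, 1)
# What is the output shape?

Input shape: (5, 14, 17, 23)
Output shape: (5, 17, 23, 14)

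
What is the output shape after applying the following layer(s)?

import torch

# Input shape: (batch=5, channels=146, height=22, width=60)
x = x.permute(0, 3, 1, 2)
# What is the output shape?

Input shape: (5, 146, 22, 60)
Output shape: (5, 60, 146, 22)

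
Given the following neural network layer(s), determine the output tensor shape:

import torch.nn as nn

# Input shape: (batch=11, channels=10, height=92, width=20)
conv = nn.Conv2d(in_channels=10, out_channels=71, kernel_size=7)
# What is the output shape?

Input shape: (11, 10, 92, 20)
Output shape: (11, 71, 86, 14)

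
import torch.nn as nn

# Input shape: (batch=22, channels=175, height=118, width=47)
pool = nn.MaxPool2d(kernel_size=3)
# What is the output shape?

Input shape: (22, 175, 118, 47)
Output shape: (22, 175, 39, 15)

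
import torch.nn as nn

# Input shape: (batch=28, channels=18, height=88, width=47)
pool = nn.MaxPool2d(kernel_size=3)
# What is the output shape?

Input shape: (28, 18, 88, 47)
Output shape: (28, 18, 29, 15)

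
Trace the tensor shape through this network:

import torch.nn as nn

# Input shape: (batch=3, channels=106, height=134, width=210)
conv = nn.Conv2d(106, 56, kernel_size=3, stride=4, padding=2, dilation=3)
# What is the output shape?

Input shape: (3, 106, 134, 210)
Output shape: (3, 56, 33, 52)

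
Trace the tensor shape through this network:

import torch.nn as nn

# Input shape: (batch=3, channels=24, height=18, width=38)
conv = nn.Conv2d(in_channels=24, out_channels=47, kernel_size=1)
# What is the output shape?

Input shape: (3, 24, 18, 38)
Output shape: (3, 47, 18, 38)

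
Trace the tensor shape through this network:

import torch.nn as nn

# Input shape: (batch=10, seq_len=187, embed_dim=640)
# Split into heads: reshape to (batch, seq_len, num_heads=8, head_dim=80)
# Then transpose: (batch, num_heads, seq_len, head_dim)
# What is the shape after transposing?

Input shape: (10, 187, 640)
  -> after reshape: (10, 187, 8, 80)
Output shape: (10, 8, 187, 80)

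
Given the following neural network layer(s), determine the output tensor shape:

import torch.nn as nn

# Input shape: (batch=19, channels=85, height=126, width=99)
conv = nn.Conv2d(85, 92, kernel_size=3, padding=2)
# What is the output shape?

Input shape: (19, 85, 126, 99)
Output shape: (19, 92, 128, 101)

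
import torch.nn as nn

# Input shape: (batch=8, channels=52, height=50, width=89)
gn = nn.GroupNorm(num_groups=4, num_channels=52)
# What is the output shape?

Input shape: (8, 52, 50, 89)
Output shape: (8, 52, 50, 89)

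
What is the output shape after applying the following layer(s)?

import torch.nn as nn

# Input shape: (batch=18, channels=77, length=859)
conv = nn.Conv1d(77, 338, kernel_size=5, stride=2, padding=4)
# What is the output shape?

Input shape: (18, 77, 859)
Output shape: (18, 338, 432)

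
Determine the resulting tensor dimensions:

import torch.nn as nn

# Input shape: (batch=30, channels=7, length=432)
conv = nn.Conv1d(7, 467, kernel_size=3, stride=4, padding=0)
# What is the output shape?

Input shape: (30, 7, 432)
Output shape: (30, 467, 108)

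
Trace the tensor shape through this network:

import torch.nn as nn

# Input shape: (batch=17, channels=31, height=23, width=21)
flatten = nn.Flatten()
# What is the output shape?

Input shape: (17, 31, 23, 21)
Output shape: (17, 14973)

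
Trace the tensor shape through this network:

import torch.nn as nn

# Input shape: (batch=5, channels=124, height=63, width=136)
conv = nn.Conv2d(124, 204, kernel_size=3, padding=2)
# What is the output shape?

Input shape: (5, 124, 63, 136)
Output shape: (5, 204, 65, 138)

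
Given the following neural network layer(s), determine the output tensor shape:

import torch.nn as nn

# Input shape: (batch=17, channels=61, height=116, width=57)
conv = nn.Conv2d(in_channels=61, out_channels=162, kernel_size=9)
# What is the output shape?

Input shape: (17, 61, 116, 57)
Output shape: (17, 162, 108, 49)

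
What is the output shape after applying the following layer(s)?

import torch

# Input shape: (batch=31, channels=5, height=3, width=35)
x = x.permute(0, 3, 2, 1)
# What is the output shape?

Input shape: (31, 5, 3, 35)
Output shape: (31, 35, 3, 5)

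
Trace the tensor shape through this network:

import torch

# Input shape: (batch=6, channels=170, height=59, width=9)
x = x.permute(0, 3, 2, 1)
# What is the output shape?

Input shape: (6, 170, 59, 9)
Output shape: (6, 9, 59, 170)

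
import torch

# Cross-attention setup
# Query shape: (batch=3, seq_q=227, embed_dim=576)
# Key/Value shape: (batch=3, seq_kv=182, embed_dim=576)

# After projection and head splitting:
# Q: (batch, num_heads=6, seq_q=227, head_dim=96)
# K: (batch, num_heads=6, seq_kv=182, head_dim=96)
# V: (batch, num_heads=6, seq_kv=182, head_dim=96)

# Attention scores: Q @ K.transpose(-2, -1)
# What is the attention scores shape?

Input shape: (3, 227, 576)
Output shape: (3, 6, 227, 182)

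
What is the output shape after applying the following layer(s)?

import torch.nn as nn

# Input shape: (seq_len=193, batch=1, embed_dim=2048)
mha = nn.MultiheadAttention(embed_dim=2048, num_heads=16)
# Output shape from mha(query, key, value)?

Input shape: (193, 1, 2048)
Output shape: (193, 1, 2048)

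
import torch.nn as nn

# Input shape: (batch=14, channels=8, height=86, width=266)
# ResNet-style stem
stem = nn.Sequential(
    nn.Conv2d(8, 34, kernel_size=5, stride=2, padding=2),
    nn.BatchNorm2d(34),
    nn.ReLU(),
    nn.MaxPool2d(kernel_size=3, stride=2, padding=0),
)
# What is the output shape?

Input shape: (14, 8, 86, 266)
  -> after Conv2d 5x5 stride=2: (14, 34, 43, 133)
Output shape: (14, 34, 21, 66)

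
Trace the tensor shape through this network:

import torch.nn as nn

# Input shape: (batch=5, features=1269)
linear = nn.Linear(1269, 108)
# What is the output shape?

Input shape: (5, 1269)
Output shape: (5, 108)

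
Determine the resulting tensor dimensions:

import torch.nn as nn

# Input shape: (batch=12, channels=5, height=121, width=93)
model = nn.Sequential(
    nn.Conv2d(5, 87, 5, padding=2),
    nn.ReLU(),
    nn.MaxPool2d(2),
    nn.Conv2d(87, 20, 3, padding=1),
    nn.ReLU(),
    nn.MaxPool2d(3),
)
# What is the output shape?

Input shape: (12, 5, 121, 93)
  -> after first Conv2d: (12, 87, 121, 93)
  -> after first MaxPool2d: (12, 87, 60, 46)
  -> after second Conv2d: (12, 20, 60, 46)
Output shape: (12, 20, 20, 15)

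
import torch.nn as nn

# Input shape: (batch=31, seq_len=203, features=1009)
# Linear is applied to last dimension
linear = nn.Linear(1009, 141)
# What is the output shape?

Input shape: (31, 203, 1009)
Output shape: (31, 203, 141)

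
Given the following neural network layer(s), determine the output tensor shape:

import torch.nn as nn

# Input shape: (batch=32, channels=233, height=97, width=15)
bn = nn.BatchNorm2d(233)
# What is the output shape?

Input shape: (32, 233, 97, 15)
Output shape: (32, 233, 97, 15)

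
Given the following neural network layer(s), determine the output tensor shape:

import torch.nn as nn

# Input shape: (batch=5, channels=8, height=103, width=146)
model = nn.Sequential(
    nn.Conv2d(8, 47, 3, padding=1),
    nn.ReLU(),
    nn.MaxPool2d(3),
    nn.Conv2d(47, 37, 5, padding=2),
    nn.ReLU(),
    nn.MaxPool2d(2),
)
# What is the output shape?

Input shape: (5, 8, 103, 146)
  -> after first Conv2d: (5, 47, 103, 146)
  -> after first MaxPool2d: (5, 47, 34, 48)
  -> after second Conv2d: (5, 37, 34, 48)
Output shape: (5, 37, 17, 24)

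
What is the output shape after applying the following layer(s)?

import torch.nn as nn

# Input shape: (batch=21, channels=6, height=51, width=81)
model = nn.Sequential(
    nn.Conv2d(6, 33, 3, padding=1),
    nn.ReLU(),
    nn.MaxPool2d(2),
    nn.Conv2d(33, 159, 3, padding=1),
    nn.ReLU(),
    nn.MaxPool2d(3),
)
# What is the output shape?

Input shape: (21, 6, 51, 81)
  -> after first Conv2d: (21, 33, 51, 81)
  -> after first MaxPool2d: (21, 33, 25, 40)
  -> after second Conv2d: (21, 159, 25, 40)
Output shape: (21, 159, 8, 13)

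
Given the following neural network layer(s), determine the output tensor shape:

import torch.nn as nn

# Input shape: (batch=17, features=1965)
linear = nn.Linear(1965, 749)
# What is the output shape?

Input shape: (17, 1965)
Output shape: (17, 749)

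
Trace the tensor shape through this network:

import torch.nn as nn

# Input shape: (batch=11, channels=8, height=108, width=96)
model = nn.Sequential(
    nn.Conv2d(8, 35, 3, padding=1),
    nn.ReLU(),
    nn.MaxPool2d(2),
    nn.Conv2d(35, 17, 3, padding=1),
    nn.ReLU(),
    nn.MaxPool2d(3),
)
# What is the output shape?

Input shape: (11, 8, 108, 96)
  -> after first Conv2d: (11, 35, 108, 96)
  -> after first MaxPool2d: (11, 35, 54, 48)
  -> after second Conv2d: (11, 17, 54, 48)
Output shape: (11, 17, 18, 16)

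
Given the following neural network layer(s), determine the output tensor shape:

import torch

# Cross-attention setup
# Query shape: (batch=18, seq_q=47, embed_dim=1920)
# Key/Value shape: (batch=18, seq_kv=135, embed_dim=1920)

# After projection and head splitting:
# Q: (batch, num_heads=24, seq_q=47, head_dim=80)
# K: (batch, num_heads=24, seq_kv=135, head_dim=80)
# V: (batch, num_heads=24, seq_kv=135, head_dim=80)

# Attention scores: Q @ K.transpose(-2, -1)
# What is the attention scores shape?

Input shape: (18, 47, 1920)
Output shape: (18, 24, 47, 135)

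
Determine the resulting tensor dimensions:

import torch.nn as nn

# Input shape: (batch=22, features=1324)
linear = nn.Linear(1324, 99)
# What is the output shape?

Input shape: (22, 1324)
Output shape: (22, 99)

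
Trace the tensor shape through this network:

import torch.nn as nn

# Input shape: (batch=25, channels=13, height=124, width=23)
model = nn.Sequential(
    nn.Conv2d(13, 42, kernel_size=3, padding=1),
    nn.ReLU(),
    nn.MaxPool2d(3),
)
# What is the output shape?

Input shape: (25, 13, 124, 23)
  -> after Conv2d: (25, 42, 124, 23)
  -> after ReLU: (25, 42, 124, 23)
Output shape: (25, 42, 41, 7)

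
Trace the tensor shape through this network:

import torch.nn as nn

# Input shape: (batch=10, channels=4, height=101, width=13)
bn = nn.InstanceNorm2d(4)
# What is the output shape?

Input shape: (10, 4, 101, 13)
Output shape: (10, 4, 101, 13)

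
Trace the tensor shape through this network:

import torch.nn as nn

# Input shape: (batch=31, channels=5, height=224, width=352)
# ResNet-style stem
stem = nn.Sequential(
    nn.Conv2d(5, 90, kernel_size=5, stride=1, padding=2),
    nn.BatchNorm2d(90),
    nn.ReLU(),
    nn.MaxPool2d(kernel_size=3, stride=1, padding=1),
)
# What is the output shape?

Input shape: (31, 5, 224, 352)
  -> after Conv2d 5x5 stride=1: (31, 90, 224, 352)
Output shape: (31, 90, 224, 352)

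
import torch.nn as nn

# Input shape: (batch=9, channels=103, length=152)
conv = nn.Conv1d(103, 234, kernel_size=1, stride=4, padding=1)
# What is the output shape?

Input shape: (9, 103, 152)
Output shape: (9, 234, 39)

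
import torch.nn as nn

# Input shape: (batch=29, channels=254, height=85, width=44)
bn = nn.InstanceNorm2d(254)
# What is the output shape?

Input shape: (29, 254, 85, 44)
Output shape: (29, 254, 85, 44)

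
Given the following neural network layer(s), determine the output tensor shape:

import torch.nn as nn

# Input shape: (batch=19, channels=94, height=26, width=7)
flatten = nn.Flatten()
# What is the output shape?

Input shape: (19, 94, 26, 7)
Output shape: (19, 17108)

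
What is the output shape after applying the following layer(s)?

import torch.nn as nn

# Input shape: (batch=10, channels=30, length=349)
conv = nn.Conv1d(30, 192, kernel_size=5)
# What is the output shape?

Input shape: (10, 30, 349)
Output shape: (10, 192, 345)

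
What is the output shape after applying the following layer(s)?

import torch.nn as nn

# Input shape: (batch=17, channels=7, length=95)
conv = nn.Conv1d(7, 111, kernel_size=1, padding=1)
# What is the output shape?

Input shape: (17, 7, 95)
Output shape: (17, 111, 97)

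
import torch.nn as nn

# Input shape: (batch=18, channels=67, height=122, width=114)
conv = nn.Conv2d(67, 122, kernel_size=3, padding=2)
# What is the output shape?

Input shape: (18, 67, 122, 114)
Output shape: (18, 122, 124, 116)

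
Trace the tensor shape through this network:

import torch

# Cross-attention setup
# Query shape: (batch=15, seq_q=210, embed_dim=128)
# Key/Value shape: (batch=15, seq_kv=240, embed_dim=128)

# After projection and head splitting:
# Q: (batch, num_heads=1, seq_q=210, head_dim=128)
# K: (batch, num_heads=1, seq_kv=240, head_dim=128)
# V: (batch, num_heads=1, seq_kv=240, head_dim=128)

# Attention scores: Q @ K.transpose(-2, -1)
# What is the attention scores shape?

Input shape: (15, 210, 128)
Output shape: (15, 1, 210, 240)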